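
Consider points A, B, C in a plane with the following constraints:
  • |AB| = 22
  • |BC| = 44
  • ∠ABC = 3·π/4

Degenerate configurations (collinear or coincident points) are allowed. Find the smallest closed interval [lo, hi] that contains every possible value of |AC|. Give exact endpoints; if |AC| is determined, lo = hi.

|AB| ∈ {22}
|BC| ∈ {44}
|AC| ∈ {22·√(2·√(2) + 5)}

|AC| = 22·√(2·√(2) + 5)  (≈ 61.5545)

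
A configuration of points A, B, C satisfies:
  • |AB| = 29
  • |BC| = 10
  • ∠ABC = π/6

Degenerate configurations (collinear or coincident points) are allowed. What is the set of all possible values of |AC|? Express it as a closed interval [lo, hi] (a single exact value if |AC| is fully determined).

|AC| = √(941 - 290·√(3))  (≈ 20.9453)

|AB| ∈ {29}
|BC| ∈ {10}
|AC| ∈ {√(941 - 290·√(3))}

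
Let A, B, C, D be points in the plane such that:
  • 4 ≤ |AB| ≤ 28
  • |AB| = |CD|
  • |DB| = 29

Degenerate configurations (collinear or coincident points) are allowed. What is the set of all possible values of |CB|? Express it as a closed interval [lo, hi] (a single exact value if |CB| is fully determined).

|AB| ∈ [4, 28]
|BD| ∈ {29}
|CD| ∈ [4, 28]
|AD| ∈ [1, 57]
|BC| ∈ [1, 57]
|AC| ∈ [0, 85]

|CB| ∈ [1, 57]  (≈ [1.0000, 57.0000])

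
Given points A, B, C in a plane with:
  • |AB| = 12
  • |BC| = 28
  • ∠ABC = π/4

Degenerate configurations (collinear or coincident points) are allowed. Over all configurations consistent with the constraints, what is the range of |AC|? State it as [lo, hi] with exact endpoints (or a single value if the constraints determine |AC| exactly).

|AC| = 4·√(58 - 21·√(2))  (≈ 21.2797)

|AB| ∈ {12}
|BC| ∈ {28}
|AC| ∈ {4·√(58 - 21·√(2))}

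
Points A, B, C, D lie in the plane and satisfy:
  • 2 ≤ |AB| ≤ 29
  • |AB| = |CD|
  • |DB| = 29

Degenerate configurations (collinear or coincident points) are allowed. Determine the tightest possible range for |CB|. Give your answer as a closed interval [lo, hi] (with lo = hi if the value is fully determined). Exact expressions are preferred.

|AB| ∈ [2, 29]
|BD| ∈ {29}
|CD| ∈ [2, 29]
|AD| ∈ [0, 58]
|BC| ∈ [0, 58]
|AC| ∈ [0, 87]

|CB| ∈ [0, 58]  (≈ [0.0000, 58.0000])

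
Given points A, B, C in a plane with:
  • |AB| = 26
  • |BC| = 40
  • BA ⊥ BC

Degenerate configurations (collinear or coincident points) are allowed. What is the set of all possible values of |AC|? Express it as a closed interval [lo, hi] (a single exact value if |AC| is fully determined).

|AC| = 2·√(569)  (≈ 47.7074)

|AB| ∈ {26}
|BC| ∈ {40}
|AC| ∈ {2·√(569)}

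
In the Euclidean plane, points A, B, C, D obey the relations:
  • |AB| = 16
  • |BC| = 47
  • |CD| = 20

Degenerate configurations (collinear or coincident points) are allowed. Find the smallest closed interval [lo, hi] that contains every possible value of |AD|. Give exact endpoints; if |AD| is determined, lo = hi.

|AB| ∈ {16}
|BC| ∈ {47}
|CD| ∈ {20}
|AC| ∈ [31, 63]
|BD| ∈ [27, 67]
|AD| ∈ [11, 83]

|AD| ∈ [11, 83]  (≈ [11.0000, 83.0000])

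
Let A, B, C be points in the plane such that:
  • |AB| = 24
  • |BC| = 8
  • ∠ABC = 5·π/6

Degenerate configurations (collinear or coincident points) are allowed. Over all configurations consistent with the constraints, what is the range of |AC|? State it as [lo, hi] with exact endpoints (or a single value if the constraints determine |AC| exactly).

|AC| = 8·√(3·√(3) + 10)  (≈ 31.1858)

|AB| ∈ {24}
|BC| ∈ {8}
|AC| ∈ {8·√(3·√(3) + 10)}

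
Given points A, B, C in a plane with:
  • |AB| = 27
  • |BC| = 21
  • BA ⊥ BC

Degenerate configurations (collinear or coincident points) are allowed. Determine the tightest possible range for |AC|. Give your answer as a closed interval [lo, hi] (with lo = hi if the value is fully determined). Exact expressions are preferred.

|AB| ∈ {27}
|BC| ∈ {21}
|AC| ∈ {3·√(130)}

|AC| = 3·√(130)  (≈ 34.2053)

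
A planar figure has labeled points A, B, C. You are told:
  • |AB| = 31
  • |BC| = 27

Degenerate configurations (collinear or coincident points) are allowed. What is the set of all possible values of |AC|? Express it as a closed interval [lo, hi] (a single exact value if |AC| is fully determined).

|AC| ∈ [4, 58]  (≈ [4.0000, 58.0000])

|AB| ∈ {31}
|BC| ∈ {27}
|AC| ∈ [4, 58]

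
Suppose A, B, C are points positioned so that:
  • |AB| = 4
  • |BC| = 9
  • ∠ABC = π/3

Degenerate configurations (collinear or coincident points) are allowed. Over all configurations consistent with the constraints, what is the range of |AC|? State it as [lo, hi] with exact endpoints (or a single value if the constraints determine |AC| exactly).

|AB| ∈ {4}
|BC| ∈ {9}
|AC| ∈ {√(61)}

|AC| = √(61)  (≈ 7.8102)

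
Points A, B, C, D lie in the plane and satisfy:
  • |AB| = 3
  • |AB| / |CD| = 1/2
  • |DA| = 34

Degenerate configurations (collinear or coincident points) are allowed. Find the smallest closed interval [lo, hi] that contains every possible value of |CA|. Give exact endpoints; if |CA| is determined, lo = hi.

|CA| ∈ [28, 40]  (≈ [28.0000, 40.0000])

|AB| ∈ {3}
|AD| ∈ {34}
|CD| ∈ {6}
|BD| ∈ [31, 37]
|AC| ∈ [28, 40]
|BC| ∈ [25, 43]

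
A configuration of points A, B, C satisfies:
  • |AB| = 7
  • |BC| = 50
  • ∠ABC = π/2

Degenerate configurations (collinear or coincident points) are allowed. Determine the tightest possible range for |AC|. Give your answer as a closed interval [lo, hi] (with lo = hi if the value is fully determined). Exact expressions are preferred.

|AB| ∈ {7}
|BC| ∈ {50}
|AC| ∈ {√(2549)}

|AC| = √(2549)  (≈ 50.4876)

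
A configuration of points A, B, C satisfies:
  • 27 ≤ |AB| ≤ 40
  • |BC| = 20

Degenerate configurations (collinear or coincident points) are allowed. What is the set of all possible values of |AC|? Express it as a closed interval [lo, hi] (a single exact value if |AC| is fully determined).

|AC| ∈ [7, 60]  (≈ [7.0000, 60.0000])

|AB| ∈ [27, 40]
|BC| ∈ {20}
|AC| ∈ [7, 60]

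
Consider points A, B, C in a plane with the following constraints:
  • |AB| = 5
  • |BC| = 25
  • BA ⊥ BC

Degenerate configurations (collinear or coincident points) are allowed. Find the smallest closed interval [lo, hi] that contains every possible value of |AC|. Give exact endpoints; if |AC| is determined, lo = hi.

|AC| = 5·√(26)  (≈ 25.4951)

|AB| ∈ {5}
|BC| ∈ {25}
|AC| ∈ {5·√(26)}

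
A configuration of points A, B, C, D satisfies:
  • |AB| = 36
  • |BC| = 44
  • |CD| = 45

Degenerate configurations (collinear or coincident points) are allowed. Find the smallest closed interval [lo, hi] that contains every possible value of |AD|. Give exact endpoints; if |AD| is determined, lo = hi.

|AB| ∈ {36}
|BC| ∈ {44}
|CD| ∈ {45}
|AC| ∈ [8, 80]
|BD| ∈ [1, 89]
|AD| ∈ [0, 125]

|AD| ∈ [0, 125]  (≈ [0.0000, 125.0000])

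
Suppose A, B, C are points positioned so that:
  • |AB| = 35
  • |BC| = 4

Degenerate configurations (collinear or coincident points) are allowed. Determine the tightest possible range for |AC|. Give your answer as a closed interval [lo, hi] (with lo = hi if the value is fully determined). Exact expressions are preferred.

|AC| ∈ [31, 39]  (≈ [31.0000, 39.0000])

|AB| ∈ {35}
|BC| ∈ {4}
|AC| ∈ [31, 39]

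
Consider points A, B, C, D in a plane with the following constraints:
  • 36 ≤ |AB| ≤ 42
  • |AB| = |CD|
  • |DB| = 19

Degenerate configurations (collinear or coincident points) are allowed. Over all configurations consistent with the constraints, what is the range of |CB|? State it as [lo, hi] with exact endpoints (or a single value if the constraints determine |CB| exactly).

|CB| ∈ [17, 61]  (≈ [17.0000, 61.0000])

|AB| ∈ [36, 42]
|BD| ∈ {19}
|CD| ∈ [36, 42]
|AD| ∈ [17, 61]
|BC| ∈ [17, 61]
|AC| ∈ [0, 103]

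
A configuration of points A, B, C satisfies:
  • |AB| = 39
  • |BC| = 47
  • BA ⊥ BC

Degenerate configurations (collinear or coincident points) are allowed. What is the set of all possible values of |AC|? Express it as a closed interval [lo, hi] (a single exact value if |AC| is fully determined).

|AC| = √(3730)  (≈ 61.0737)

|AB| ∈ {39}
|BC| ∈ {47}
|AC| ∈ {√(3730)}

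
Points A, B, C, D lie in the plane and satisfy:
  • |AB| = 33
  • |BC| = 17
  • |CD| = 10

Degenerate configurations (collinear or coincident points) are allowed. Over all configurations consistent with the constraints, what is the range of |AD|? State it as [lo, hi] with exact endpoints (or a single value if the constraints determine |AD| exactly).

|AB| ∈ {33}
|BC| ∈ {17}
|CD| ∈ {10}
|AC| ∈ [16, 50]
|BD| ∈ [7, 27]
|AD| ∈ [6, 60]

|AD| ∈ [6, 60]  (≈ [6.0000, 60.0000])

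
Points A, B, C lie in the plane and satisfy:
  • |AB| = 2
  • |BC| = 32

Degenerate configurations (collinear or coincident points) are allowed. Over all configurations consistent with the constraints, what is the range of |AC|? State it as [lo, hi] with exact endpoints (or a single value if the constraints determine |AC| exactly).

|AC| ∈ [30, 34]  (≈ [30.0000, 34.0000])

|AB| ∈ {2}
|BC| ∈ {32}
|AC| ∈ [30, 34]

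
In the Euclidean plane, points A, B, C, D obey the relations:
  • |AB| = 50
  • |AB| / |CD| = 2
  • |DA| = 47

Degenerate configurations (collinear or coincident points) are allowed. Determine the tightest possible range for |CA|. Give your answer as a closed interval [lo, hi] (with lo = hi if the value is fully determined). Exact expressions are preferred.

|AB| ∈ {50}
|AD| ∈ {47}
|CD| ∈ {25}
|BD| ∈ [3, 97]
|AC| ∈ [22, 72]
|BC| ∈ [0, 122]

|CA| ∈ [22, 72]  (≈ [22.0000, 72.0000])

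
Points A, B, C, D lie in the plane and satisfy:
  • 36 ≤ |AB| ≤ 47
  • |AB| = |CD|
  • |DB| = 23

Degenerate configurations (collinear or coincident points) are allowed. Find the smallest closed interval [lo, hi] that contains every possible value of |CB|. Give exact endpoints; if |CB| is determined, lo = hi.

|AB| ∈ [36, 47]
|BD| ∈ {23}
|CD| ∈ [36, 47]
|AD| ∈ [13, 70]
|BC| ∈ [13, 70]
|AC| ∈ [0, 117]

|CB| ∈ [13, 70]  (≈ [13.0000, 70.0000])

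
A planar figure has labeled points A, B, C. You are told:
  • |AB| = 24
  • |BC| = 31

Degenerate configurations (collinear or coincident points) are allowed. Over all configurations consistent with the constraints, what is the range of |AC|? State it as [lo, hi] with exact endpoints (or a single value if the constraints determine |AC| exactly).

|AB| ∈ {24}
|BC| ∈ {31}
|AC| ∈ [7, 55]

|AC| ∈ [7, 55]  (≈ [7.0000, 55.0000])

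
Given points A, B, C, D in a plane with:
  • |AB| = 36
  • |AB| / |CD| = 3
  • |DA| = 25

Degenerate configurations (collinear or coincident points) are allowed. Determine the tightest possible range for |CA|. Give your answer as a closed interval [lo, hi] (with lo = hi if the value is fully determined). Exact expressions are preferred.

|AB| ∈ {36}
|AD| ∈ {25}
|CD| ∈ {12}
|BD| ∈ [11, 61]
|AC| ∈ [13, 37]
|BC| ∈ [0, 73]

|CA| ∈ [13, 37]  (≈ [13.0000, 37.0000])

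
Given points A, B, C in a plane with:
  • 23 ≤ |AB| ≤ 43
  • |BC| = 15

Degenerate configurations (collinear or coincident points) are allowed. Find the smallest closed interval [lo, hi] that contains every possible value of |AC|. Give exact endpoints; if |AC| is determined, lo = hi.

|AC| ∈ [8, 58]  (≈ [8.0000, 58.0000])

|AB| ∈ [23, 43]
|BC| ∈ {15}
|AC| ∈ [8, 58]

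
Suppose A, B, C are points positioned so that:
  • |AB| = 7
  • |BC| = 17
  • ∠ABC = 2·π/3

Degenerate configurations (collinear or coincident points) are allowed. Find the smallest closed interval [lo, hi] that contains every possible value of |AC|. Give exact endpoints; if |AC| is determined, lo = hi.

|AB| ∈ {7}
|BC| ∈ {17}
|AC| ∈ {√(457)}

|AC| = √(457)  (≈ 21.3776)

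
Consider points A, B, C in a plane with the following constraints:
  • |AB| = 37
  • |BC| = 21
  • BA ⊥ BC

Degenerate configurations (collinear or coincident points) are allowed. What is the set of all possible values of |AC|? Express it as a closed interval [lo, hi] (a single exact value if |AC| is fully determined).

|AC| = √(1810)  (≈ 42.5441)

|AB| ∈ {37}
|BC| ∈ {21}
|AC| ∈ {√(1810)}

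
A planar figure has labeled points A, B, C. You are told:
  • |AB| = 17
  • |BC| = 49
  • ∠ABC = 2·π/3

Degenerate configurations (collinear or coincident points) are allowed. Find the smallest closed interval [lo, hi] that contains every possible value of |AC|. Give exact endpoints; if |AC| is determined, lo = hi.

|AC| = √(3523)  (≈ 59.3549)

|AB| ∈ {17}
|BC| ∈ {49}
|AC| ∈ {√(3523)}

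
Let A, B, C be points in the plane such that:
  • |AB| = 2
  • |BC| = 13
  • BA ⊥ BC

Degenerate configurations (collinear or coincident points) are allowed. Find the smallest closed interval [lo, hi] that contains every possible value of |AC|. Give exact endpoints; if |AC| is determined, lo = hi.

|AB| ∈ {2}
|BC| ∈ {13}
|AC| ∈ {√(173)}

|AC| = √(173)  (≈ 13.1529)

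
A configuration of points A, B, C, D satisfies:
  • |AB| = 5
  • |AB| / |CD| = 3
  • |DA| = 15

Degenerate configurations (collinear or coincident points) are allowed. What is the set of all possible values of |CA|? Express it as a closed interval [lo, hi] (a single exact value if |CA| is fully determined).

|AB| ∈ {5}
|AD| ∈ {15}
|CD| ∈ {5/3}
|BD| ∈ [10, 20]
|AC| ∈ [40/3, 50/3]
|BC| ∈ [25/3, 65/3]

|CA| ∈ [40/3, 50/3]  (≈ [13.3333, 16.6667])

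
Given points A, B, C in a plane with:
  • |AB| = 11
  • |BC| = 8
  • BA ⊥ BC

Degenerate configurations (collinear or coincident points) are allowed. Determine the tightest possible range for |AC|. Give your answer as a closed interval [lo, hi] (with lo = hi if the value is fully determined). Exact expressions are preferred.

|AC| = √(185)  (≈ 13.6015)

|AB| ∈ {11}
|BC| ∈ {8}
|AC| ∈ {√(185)}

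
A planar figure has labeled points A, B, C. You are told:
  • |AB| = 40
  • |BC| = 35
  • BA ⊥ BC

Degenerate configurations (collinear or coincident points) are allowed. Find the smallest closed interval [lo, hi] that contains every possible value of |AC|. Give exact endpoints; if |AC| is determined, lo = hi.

|AC| = 5·√(113)  (≈ 53.1507)

|AB| ∈ {40}
|BC| ∈ {35}
|AC| ∈ {5·√(113)}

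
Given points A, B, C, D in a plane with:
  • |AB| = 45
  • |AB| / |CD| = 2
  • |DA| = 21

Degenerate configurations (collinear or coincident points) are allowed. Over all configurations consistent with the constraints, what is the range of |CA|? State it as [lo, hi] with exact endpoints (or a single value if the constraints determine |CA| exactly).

|AB| ∈ {45}
|AD| ∈ {21}
|CD| ∈ {45/2}
|BD| ∈ [24, 66]
|AC| ∈ [3/2, 87/2]
|BC| ∈ [3/2, 177/2]

|CA| ∈ [3/2, 87/2]  (≈ [1.5000, 43.5000])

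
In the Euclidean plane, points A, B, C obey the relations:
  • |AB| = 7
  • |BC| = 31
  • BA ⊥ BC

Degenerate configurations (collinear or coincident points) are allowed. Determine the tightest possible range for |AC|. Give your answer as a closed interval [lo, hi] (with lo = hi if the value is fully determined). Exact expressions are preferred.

|AB| ∈ {7}
|BC| ∈ {31}
|AC| ∈ {√(1010)}

|AC| = √(1010)  (≈ 31.7805)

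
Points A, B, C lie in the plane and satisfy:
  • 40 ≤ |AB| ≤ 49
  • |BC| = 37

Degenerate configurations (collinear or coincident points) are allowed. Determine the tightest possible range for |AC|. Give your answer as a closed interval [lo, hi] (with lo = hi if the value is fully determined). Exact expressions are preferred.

|AB| ∈ [40, 49]
|BC| ∈ {37}
|AC| ∈ [3, 86]

|AC| ∈ [3, 86]  (≈ [3.0000, 86.0000])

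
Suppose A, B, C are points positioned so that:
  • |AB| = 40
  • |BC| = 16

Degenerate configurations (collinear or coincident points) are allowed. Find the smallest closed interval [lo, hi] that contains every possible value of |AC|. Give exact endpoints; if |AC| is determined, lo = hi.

|AC| ∈ [24, 56]  (≈ [24.0000, 56.0000])

|AB| ∈ {40}
|BC| ∈ {16}
|AC| ∈ [24, 56]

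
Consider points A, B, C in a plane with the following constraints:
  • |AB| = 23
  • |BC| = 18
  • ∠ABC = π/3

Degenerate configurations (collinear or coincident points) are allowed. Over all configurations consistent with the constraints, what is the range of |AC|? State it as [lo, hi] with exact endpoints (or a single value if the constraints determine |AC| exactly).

|AB| ∈ {23}
|BC| ∈ {18}
|AC| ∈ {√(439)}

|AC| = √(439)  (≈ 20.9523)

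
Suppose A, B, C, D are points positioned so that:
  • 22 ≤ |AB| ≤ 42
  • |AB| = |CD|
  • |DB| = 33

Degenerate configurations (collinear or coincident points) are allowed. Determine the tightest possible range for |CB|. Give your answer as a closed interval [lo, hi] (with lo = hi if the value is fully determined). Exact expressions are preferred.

|AB| ∈ [22, 42]
|BD| ∈ {33}
|CD| ∈ [22, 42]
|AD| ∈ [0, 75]
|BC| ∈ [0, 75]
|AC| ∈ [0, 117]

|CB| ∈ [0, 75]  (≈ [0.0000, 75.0000])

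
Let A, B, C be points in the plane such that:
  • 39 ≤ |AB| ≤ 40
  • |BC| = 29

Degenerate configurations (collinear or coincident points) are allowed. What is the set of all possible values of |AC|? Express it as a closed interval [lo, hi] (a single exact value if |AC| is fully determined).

|AB| ∈ [39, 40]
|BC| ∈ {29}
|AC| ∈ [10, 69]

|AC| ∈ [10, 69]  (≈ [10.0000, 69.0000])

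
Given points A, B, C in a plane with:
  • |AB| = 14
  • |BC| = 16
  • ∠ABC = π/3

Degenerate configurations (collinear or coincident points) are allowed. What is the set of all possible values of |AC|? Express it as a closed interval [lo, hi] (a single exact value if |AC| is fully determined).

|AC| = 2·√(57)  (≈ 15.0997)

|AB| ∈ {14}
|BC| ∈ {16}
|AC| ∈ {2·√(57)}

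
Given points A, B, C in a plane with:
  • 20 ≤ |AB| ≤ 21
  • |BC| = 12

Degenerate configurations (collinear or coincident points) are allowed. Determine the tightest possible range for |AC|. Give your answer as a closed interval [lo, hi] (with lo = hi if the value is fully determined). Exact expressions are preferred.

|AC| ∈ [8, 33]  (≈ [8.0000, 33.0000])

|AB| ∈ [20, 21]
|BC| ∈ {12}
|AC| ∈ [8, 33]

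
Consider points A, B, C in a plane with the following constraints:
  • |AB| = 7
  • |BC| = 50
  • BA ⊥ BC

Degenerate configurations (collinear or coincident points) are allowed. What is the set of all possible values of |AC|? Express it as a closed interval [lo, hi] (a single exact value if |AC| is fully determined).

|AC| = √(2549)  (≈ 50.4876)

|AB| ∈ {7}
|BC| ∈ {50}
|AC| ∈ {√(2549)}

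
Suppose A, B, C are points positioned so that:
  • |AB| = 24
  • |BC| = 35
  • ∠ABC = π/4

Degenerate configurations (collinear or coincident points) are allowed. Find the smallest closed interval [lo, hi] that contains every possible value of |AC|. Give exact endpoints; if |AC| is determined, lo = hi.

|AC| = √(1801 - 840·√(2))  (≈ 24.7601)

|AB| ∈ {24}
|BC| ∈ {35}
|AC| ∈ {√(1801 - 840·√(2))}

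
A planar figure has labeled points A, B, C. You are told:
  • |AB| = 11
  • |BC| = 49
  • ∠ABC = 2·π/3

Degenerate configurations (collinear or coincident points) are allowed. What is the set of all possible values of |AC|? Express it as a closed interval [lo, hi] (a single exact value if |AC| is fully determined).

|AC| = √(3061)  (≈ 55.3263)

|AB| ∈ {11}
|BC| ∈ {49}
|AC| ∈ {√(3061)}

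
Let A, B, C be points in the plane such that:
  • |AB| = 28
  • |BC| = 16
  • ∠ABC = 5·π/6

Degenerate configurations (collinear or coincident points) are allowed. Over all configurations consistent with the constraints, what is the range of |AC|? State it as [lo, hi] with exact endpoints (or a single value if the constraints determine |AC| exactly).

|AB| ∈ {28}
|BC| ∈ {16}
|AC| ∈ {4·√(28·√(3) + 65)}

|AC| = 4·√(28·√(3) + 65)  (≈ 42.6141)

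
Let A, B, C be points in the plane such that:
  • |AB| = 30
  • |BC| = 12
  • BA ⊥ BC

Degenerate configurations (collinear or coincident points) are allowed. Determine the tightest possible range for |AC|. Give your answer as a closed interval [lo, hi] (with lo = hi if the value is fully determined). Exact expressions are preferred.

|AC| = 6·√(29)  (≈ 32.3110)

|AB| ∈ {30}
|BC| ∈ {12}
|AC| ∈ {6·√(29)}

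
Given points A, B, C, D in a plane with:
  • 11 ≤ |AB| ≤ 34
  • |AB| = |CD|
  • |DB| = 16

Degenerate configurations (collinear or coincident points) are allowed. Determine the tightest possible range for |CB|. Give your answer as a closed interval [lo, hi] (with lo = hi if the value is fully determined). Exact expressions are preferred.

|CB| ∈ [0, 50]  (≈ [0.0000, 50.0000])

|AB| ∈ [11, 34]
|BD| ∈ {16}
|CD| ∈ [11, 34]
|AD| ∈ [0, 50]
|BC| ∈ [0, 50]
|AC| ∈ [0, 84]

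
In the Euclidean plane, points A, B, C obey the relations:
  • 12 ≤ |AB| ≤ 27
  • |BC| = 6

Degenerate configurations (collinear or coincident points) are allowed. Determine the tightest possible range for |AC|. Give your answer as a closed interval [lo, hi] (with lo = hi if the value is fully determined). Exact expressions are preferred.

|AB| ∈ [12, 27]
|BC| ∈ {6}
|AC| ∈ [6, 33]

|AC| ∈ [6, 33]  (≈ [6.0000, 33.0000])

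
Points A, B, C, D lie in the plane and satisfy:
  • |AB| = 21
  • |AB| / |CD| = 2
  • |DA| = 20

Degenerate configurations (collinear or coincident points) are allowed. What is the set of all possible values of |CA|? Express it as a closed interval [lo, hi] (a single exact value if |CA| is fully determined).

|AB| ∈ {21}
|AD| ∈ {20}
|CD| ∈ {21/2}
|BD| ∈ [1, 41]
|AC| ∈ [19/2, 61/2]
|BC| ∈ [0, 103/2]

|CA| ∈ [19/2, 61/2]  (≈ [9.5000, 30.5000])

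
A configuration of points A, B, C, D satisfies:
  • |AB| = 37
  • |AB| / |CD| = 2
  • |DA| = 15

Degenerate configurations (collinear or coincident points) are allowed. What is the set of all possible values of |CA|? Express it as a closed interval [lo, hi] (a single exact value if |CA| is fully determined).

|AB| ∈ {37}
|AD| ∈ {15}
|CD| ∈ {37/2}
|BD| ∈ [22, 52]
|AC| ∈ [7/2, 67/2]
|BC| ∈ [7/2, 141/2]

|CA| ∈ [7/2, 67/2]  (≈ [3.5000, 33.5000])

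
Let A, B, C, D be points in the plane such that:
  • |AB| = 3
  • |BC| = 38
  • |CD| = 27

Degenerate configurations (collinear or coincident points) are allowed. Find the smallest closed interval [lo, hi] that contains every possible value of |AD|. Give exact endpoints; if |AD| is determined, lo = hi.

|AD| ∈ [8, 68]  (≈ [8.0000, 68.0000])

|AB| ∈ {3}
|BC| ∈ {38}
|CD| ∈ {27}
|AC| ∈ [35, 41]
|BD| ∈ [11, 65]
|AD| ∈ [8, 68]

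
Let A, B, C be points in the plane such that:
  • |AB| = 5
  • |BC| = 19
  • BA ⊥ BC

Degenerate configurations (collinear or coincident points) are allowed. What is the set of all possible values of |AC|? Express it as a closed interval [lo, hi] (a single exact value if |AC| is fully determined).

|AB| ∈ {5}
|BC| ∈ {19}
|AC| ∈ {√(386)}

|AC| = √(386)  (≈ 19.6469)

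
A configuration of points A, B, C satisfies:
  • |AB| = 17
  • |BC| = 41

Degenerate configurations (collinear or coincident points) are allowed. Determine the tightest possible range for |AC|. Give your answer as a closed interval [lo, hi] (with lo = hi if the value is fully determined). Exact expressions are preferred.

|AC| ∈ [24, 58]  (≈ [24.0000, 58.0000])

|AB| ∈ {17}
|BC| ∈ {41}
|AC| ∈ [24, 58]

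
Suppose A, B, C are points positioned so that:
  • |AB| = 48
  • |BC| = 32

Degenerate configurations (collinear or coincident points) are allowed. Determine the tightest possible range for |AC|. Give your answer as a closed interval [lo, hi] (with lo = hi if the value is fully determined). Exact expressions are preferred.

|AB| ∈ {48}
|BC| ∈ {32}
|AC| ∈ [16, 80]

|AC| ∈ [16, 80]  (≈ [16.0000, 80.0000])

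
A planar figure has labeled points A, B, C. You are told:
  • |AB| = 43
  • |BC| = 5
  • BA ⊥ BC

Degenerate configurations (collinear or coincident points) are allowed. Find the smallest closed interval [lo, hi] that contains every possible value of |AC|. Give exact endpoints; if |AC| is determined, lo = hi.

|AB| ∈ {43}
|BC| ∈ {5}
|AC| ∈ {√(1874)}

|AC| = √(1874)  (≈ 43.2897)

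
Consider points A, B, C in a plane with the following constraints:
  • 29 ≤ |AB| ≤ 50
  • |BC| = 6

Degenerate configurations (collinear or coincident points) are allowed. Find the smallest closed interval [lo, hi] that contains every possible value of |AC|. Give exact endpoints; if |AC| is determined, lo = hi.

|AB| ∈ [29, 50]
|BC| ∈ {6}
|AC| ∈ [23, 56]

|AC| ∈ [23, 56]  (≈ [23.0000, 56.0000])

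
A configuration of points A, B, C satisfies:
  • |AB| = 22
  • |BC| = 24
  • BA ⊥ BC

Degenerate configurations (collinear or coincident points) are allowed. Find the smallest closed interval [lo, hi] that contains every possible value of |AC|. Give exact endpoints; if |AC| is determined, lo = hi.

|AB| ∈ {22}
|BC| ∈ {24}
|AC| ∈ {2·√(265)}

|AC| = 2·√(265)  (≈ 32.5576)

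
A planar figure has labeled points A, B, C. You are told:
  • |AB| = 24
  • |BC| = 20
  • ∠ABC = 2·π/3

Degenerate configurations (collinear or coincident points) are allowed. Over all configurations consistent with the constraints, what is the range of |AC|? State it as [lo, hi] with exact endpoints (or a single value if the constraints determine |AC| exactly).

|AC| = 4·√(91)  (≈ 38.1576)

|AB| ∈ {24}
|BC| ∈ {20}
|AC| ∈ {4·√(91)}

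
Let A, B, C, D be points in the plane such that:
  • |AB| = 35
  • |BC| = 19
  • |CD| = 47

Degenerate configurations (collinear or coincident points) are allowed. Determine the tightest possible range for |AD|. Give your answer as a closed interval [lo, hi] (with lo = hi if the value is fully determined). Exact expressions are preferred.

|AB| ∈ {35}
|BC| ∈ {19}
|CD| ∈ {47}
|AC| ∈ [16, 54]
|BD| ∈ [28, 66]
|AD| ∈ [0, 101]

|AD| ∈ [0, 101]  (≈ [0.0000, 101.0000])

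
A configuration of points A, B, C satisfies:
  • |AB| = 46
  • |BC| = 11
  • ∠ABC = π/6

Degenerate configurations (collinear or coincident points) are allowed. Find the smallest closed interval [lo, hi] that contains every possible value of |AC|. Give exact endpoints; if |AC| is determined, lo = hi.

|AC| = √(2237 - 506·√(3))  (≈ 36.8861)

|AB| ∈ {46}
|BC| ∈ {11}
|AC| ∈ {√(2237 - 506·√(3))}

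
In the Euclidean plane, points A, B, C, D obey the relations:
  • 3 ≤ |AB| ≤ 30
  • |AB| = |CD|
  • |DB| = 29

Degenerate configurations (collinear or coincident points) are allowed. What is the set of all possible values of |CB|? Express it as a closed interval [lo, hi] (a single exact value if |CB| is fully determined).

|AB| ∈ [3, 30]
|BD| ∈ {29}
|CD| ∈ [3, 30]
|AD| ∈ [0, 59]
|BC| ∈ [0, 59]
|AC| ∈ [0, 89]

|CB| ∈ [0, 59]  (≈ [0.0000, 59.0000])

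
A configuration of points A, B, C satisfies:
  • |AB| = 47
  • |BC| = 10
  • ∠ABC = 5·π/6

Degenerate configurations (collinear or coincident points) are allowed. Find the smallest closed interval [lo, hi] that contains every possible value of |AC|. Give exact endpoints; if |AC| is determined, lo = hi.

|AC| = √(470·√(3) + 2309)  (≈ 55.8844)

|AB| ∈ {47}
|BC| ∈ {10}
|AC| ∈ {√(470·√(3) + 2309)}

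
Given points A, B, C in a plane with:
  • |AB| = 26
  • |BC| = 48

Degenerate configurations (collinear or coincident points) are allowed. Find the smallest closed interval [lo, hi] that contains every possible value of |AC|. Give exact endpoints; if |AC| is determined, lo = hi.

|AB| ∈ {26}
|BC| ∈ {48}
|AC| ∈ [22, 74]

|AC| ∈ [22, 74]  (≈ [22.0000, 74.0000])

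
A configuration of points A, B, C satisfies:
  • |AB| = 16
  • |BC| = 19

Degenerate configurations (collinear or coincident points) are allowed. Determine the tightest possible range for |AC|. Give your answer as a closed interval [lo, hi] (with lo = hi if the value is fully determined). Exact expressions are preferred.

|AB| ∈ {16}
|BC| ∈ {19}
|AC| ∈ [3, 35]

|AC| ∈ [3, 35]  (≈ [3.0000, 35.0000])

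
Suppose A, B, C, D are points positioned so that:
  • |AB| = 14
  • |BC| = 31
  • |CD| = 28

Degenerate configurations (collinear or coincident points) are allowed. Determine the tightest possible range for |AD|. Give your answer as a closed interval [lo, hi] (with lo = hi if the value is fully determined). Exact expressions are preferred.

|AB| ∈ {14}
|BC| ∈ {31}
|CD| ∈ {28}
|AC| ∈ [17, 45]
|BD| ∈ [3, 59]
|AD| ∈ [0, 73]

|AD| ∈ [0, 73]  (≈ [0.0000, 73.0000])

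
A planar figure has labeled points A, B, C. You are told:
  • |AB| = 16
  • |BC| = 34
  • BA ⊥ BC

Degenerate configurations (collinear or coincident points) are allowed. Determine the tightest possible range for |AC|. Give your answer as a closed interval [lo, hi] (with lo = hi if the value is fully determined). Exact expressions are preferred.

|AC| = 2·√(353)  (≈ 37.5766)

|AB| ∈ {16}
|BC| ∈ {34}
|AC| ∈ {2·√(353)}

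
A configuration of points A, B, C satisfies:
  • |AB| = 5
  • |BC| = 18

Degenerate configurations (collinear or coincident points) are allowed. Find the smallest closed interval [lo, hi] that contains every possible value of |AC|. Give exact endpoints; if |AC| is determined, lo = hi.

|AB| ∈ {5}
|BC| ∈ {18}
|AC| ∈ [13, 23]

|AC| ∈ [13, 23]  (≈ [13.0000, 23.0000])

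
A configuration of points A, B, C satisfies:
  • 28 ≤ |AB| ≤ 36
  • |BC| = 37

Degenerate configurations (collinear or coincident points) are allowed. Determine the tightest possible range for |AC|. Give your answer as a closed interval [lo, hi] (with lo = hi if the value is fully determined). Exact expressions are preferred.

|AC| ∈ [1, 73]  (≈ [1.0000, 73.0000])

|AB| ∈ [28, 36]
|BC| ∈ {37}
|AC| ∈ [1, 73]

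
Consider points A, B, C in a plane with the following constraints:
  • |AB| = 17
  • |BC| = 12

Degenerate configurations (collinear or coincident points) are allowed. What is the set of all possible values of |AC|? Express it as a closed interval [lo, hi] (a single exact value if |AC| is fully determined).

|AB| ∈ {17}
|BC| ∈ {12}
|AC| ∈ [5, 29]

|AC| ∈ [5, 29]  (≈ [5.0000, 29.0000])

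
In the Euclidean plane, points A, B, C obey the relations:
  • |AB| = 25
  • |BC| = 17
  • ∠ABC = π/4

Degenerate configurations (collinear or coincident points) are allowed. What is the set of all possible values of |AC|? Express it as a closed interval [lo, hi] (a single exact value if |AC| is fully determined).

|AB| ∈ {25}
|BC| ∈ {17}
|AC| ∈ {√(914 - 425·√(2))}

|AC| = √(914 - 425·√(2))  (≈ 17.6907)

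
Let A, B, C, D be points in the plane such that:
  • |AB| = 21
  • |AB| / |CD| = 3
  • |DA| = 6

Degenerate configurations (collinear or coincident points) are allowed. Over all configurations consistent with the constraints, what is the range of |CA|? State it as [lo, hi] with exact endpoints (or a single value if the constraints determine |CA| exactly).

|AB| ∈ {21}
|AD| ∈ {6}
|CD| ∈ {7}
|BD| ∈ [15, 27]
|AC| ∈ [1, 13]
|BC| ∈ [8, 34]

|CA| ∈ [1, 13]  (≈ [1.0000, 13.0000])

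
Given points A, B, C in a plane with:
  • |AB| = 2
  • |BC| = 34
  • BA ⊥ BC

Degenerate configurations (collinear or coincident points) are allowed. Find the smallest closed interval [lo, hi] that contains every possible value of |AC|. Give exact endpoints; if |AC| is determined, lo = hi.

|AC| = 2·√(290)  (≈ 34.0588)

|AB| ∈ {2}
|BC| ∈ {34}
|AC| ∈ {2·√(290)}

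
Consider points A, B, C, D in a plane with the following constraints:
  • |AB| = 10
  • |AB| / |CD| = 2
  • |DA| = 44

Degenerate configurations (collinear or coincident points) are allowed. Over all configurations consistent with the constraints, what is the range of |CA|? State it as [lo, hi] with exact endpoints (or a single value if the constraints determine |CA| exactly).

|AB| ∈ {10}
|AD| ∈ {44}
|CD| ∈ {5}
|BD| ∈ [34, 54]
|AC| ∈ [39, 49]
|BC| ∈ [29, 59]

|CA| ∈ [39, 49]  (≈ [39.0000, 49.0000])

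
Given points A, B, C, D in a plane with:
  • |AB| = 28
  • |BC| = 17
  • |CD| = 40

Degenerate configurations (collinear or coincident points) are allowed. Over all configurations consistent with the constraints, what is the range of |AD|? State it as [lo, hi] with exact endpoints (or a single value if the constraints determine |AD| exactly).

|AD| ∈ [0, 85]  (≈ [0.0000, 85.0000])

|AB| ∈ {28}
|BC| ∈ {17}
|CD| ∈ {40}
|AC| ∈ [11, 45]
|BD| ∈ [23, 57]
|AD| ∈ [0, 85]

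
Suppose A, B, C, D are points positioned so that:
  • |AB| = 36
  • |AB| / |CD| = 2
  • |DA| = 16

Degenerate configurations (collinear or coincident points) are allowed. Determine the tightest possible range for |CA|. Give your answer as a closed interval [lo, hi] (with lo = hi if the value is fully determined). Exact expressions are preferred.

|CA| ∈ [2, 34]  (≈ [2.0000, 34.0000])

|AB| ∈ {36}
|AD| ∈ {16}
|CD| ∈ {18}
|BD| ∈ [20, 52]
|AC| ∈ [2, 34]
|BC| ∈ [2, 70]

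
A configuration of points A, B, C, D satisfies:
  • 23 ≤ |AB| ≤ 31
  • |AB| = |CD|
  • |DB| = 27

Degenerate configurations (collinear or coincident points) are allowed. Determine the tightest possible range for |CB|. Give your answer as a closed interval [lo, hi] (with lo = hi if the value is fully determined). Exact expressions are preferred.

|CB| ∈ [0, 58]  (≈ [0.0000, 58.0000])

|AB| ∈ [23, 31]
|BD| ∈ {27}
|CD| ∈ [23, 31]
|AD| ∈ [0, 58]
|BC| ∈ [0, 58]
|AC| ∈ [0, 89]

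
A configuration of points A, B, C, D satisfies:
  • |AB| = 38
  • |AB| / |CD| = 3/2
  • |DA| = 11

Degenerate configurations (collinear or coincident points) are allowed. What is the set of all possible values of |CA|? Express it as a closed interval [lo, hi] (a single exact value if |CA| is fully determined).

|CA| ∈ [43/3, 109/3]  (≈ [14.3333, 36.3333])

|AB| ∈ {38}
|AD| ∈ {11}
|CD| ∈ {76/3}
|BD| ∈ [27, 49]
|AC| ∈ [43/3, 109/3]
|BC| ∈ [5/3, 223/3]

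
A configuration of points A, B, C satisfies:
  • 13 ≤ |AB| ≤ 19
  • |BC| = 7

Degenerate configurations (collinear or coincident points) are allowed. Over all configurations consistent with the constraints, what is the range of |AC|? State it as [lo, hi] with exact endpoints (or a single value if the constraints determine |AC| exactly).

|AC| ∈ [6, 26]  (≈ [6.0000, 26.0000])

|AB| ∈ [13, 19]
|BC| ∈ {7}
|AC| ∈ [6, 26]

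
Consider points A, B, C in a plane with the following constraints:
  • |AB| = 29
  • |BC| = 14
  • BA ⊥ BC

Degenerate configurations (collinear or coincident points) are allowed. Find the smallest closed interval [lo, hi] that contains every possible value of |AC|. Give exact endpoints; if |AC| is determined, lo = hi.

|AC| = √(1037)  (≈ 32.2025)

|AB| ∈ {29}
|BC| ∈ {14}
|AC| ∈ {√(1037)}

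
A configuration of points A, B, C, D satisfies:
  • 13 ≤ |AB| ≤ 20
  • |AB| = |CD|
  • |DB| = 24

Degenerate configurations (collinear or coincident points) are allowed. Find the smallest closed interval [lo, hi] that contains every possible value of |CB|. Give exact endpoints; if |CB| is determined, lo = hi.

|AB| ∈ [13, 20]
|BD| ∈ {24}
|CD| ∈ [13, 20]
|AD| ∈ [4, 44]
|BC| ∈ [4, 44]
|AC| ∈ [0, 64]

|CB| ∈ [4, 44]  (≈ [4.0000, 44.0000])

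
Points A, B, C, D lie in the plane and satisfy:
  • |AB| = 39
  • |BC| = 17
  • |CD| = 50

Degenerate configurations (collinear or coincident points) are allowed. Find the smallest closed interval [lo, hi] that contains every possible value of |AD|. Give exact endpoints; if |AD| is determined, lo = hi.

|AB| ∈ {39}
|BC| ∈ {17}
|CD| ∈ {50}
|AC| ∈ [22, 56]
|BD| ∈ [33, 67]
|AD| ∈ [0, 106]

|AD| ∈ [0, 106]  (≈ [0.0000, 106.0000])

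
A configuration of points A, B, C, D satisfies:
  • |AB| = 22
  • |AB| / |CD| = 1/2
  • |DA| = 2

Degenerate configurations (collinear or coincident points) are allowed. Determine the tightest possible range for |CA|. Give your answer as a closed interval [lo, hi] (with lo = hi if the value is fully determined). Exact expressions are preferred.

|CA| ∈ [42, 46]  (≈ [42.0000, 46.0000])

|AB| ∈ {22}
|AD| ∈ {2}
|CD| ∈ {44}
|BD| ∈ [20, 24]
|AC| ∈ [42, 46]
|BC| ∈ [20, 68]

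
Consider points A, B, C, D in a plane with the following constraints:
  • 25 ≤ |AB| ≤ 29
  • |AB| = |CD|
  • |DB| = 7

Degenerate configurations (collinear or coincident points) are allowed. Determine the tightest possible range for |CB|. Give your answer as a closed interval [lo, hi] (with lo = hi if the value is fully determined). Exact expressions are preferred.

|CB| ∈ [18, 36]  (≈ [18.0000, 36.0000])

|AB| ∈ [25, 29]
|BD| ∈ {7}
|CD| ∈ [25, 29]
|AD| ∈ [18, 36]
|BC| ∈ [18, 36]
|AC| ∈ [0, 65]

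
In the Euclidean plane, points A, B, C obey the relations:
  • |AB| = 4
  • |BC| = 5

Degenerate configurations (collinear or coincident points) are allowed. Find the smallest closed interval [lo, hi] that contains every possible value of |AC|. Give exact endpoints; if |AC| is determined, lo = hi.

|AB| ∈ {4}
|BC| ∈ {5}
|AC| ∈ [1, 9]

|AC| ∈ [1, 9]  (≈ [1.0000, 9.0000])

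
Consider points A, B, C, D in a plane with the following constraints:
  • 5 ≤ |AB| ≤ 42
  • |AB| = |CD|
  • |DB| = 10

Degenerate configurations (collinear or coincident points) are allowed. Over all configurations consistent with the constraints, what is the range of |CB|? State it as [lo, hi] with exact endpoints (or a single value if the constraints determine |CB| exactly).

|AB| ∈ [5, 42]
|BD| ∈ {10}
|CD| ∈ [5, 42]
|AD| ∈ [0, 52]
|BC| ∈ [0, 52]
|AC| ∈ [0, 94]

|CB| ∈ [0, 52]  (≈ [0.0000, 52.0000])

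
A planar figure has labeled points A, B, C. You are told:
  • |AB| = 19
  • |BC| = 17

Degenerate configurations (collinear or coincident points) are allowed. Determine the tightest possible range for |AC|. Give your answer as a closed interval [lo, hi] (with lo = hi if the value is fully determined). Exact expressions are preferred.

|AB| ∈ {19}
|BC| ∈ {17}
|AC| ∈ [2, 36]

|AC| ∈ [2, 36]  (≈ [2.0000, 36.0000])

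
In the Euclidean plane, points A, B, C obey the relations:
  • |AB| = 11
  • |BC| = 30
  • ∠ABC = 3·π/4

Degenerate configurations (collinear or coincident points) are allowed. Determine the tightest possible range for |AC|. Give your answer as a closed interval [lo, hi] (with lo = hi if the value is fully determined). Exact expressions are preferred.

|AC| = √(330·√(2) + 1021)  (≈ 38.5706)

|AB| ∈ {11}
|BC| ∈ {30}
|AC| ∈ {√(330·√(2) + 1021)}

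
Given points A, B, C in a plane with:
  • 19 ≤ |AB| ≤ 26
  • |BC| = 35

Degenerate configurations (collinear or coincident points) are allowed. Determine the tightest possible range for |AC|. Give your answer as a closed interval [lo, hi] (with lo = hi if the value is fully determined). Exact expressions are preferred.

|AC| ∈ [9, 61]  (≈ [9.0000, 61.0000])

|AB| ∈ [19, 26]
|BC| ∈ {35}
|AC| ∈ [9, 61]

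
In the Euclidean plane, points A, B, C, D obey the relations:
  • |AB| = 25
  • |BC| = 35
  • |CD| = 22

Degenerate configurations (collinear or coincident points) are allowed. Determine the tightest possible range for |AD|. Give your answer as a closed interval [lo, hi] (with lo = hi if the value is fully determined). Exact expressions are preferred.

|AD| ∈ [0, 82]  (≈ [0.0000, 82.0000])

|AB| ∈ {25}
|BC| ∈ {35}
|CD| ∈ {22}
|AC| ∈ [10, 60]
|BD| ∈ [13, 57]
|AD| ∈ [0, 82]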